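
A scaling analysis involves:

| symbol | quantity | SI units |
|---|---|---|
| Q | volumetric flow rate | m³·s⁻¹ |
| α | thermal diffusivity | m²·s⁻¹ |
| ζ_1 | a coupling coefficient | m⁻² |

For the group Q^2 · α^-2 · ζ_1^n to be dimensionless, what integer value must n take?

1

Balance the L exponent: (-2)·n from ζ_1, plus 2·(3) − 2·(2) = 2 from the rest, must sum to zero.
-2n + 2 = 0, so n = 1.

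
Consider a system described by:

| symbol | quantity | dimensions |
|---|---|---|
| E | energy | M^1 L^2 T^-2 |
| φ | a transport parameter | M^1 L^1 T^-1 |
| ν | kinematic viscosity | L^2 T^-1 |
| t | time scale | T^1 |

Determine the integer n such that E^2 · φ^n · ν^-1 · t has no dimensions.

-2

Balance the M exponent: (1)·n from φ, plus 2·(1) − (0) + (0) = 2 from the rest, must sum to zero.
n + 2 = 0, so n = -2.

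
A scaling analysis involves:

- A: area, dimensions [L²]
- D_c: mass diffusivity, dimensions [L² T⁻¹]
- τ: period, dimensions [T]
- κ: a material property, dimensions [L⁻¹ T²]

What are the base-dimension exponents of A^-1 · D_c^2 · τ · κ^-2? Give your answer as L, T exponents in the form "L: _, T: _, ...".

L: 4, T: -5

Collect each base-dimension exponent across the product:
  L: −(2) + 2·(2) + (0) − 2·(-1) = 4
  T: −(0) + 2·(-1) + (1) − 2·(2) = -5
So the dimensions are [L⁴ T⁻⁵].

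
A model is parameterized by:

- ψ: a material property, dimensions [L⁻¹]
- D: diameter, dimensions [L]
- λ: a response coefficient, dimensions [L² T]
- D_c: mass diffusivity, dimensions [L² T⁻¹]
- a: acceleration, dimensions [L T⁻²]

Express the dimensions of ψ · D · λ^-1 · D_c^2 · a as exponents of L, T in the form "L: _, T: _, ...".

L: 3, T: -5

Collect each base-dimension exponent across the product:
  L: (-1) + (1) − (2) + 2·(2) + (1) = 3
  T: (0) + (0) − (1) + 2·(-1) + (-2) = -5
So the dimensions are [L³ T⁻⁵].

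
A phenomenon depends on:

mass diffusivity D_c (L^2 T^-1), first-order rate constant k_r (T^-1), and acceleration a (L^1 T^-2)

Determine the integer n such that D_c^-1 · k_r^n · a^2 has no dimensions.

Balance the T exponent: (-1)·n from k_r, plus −(-1) + 2·(-2) = -3 from the rest, must sum to zero.
−n − 3 = 0, so n = -3.

-3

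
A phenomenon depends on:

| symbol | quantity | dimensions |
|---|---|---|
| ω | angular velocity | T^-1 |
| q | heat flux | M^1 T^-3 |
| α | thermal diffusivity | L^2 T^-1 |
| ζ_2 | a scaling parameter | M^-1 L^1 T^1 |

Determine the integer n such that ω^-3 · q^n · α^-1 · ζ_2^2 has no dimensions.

2

Balance the M exponent: (1)·n from q, plus −3·(0) − (0) + 2·(-1) = -2 from the rest, must sum to zero.
n − 2 = 0, so n = 2.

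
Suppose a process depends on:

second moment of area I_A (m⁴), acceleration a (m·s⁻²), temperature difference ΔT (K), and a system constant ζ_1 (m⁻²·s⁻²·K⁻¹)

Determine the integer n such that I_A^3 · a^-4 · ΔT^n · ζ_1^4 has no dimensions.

Balance the Θ exponent: (1)·n from ΔT, plus 3·(0) − 4·(0) + 4·(-1) = -4 from the rest, must sum to zero.
n − 4 = 0, so n = 4.

4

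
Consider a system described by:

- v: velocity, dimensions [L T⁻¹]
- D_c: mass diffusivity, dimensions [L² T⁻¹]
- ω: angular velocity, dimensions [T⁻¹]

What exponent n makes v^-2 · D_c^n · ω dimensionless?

1

Balance the L exponent: (2)·n from D_c, plus −2·(1) + (0) = -2 from the rest, must sum to zero.
2n − 2 = 0, so n = 1.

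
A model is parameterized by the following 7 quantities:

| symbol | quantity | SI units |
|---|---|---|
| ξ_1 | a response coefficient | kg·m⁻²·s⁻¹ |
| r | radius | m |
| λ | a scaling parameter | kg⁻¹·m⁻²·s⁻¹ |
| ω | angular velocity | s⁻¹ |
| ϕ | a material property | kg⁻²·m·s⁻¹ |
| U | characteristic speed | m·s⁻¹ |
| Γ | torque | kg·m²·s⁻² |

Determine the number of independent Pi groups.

There are 7 variables and 3 base dimensions (M, L, T).
The dimension matrix has rank 3.
Independent dimensionless groups: 7 − 3 = 4.

4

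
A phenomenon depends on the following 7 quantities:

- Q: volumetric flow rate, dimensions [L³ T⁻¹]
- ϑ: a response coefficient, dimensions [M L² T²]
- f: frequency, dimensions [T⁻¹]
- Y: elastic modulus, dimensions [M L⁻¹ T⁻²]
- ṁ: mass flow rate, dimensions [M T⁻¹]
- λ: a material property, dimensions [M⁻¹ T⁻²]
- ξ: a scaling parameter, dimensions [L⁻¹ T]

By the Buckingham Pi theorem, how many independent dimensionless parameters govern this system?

4

There are 7 variables and 3 base dimensions (M, L, T).
The dimension matrix has rank 3.
Independent dimensionless groups: 7 − 3 = 4.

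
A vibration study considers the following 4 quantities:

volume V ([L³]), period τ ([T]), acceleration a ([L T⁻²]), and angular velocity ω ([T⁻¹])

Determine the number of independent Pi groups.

2

There are 4 variables and 2 base dimensions (L, T).
The dimension matrix has rank 2.
Independent dimensionless groups: 4 − 2 = 2.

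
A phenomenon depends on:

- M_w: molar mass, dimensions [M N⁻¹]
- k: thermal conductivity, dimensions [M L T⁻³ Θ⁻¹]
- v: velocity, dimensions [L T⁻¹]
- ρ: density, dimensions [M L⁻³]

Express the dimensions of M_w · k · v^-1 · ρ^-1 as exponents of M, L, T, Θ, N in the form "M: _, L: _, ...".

Collect each base-dimension exponent across the product:
  M: (1) + (1) − (0) − (1) = 1
  L: (0) + (1) − (1) − (-3) = 3
  T: (0) + (-3) − (-1) − (0) = -2
  Θ: (0) + (-1) − (0) − (0) = -1
  N: (-1) + (0) − (0) − (0) = -1
So the dimensions are [M L³ T⁻² Θ⁻¹ N⁻¹].

M: 1, L: 3, T: -2, Θ: -1, N: -1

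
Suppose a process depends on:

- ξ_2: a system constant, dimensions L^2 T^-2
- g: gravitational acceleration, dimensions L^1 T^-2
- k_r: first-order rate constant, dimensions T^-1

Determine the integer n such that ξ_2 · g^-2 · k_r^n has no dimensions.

2

Balance the T exponent: (-1)·n from k_r, plus (-2) − 2·(-2) = 2 from the rest, must sum to zero.
−n + 2 = 0, so n = 2.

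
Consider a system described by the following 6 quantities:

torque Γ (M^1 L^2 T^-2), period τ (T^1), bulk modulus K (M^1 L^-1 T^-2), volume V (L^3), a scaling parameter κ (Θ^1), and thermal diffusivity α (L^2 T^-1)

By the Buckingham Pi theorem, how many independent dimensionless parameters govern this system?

There are 6 variables and 4 base dimensions (M, L, T, Θ).
The dimension matrix has rank 4.
Independent dimensionless groups: 6 − 4 = 2.

2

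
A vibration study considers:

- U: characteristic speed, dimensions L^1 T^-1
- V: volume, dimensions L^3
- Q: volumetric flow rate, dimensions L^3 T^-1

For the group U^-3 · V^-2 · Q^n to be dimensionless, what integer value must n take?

Balance the L exponent: (3)·n from Q, plus −3·(1) − 2·(3) = -9 from the rest, must sum to zero.
3n − 9 = 0, so n = 3.

3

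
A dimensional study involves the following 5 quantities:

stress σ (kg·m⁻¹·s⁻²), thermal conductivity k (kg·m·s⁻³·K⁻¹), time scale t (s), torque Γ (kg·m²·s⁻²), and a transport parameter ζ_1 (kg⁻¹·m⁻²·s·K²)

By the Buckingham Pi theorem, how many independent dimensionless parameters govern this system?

There are 5 variables and 4 base dimensions (M, L, T, Θ).
The dimension matrix has rank 4.
Independent dimensionless groups: 5 − 4 = 1.

1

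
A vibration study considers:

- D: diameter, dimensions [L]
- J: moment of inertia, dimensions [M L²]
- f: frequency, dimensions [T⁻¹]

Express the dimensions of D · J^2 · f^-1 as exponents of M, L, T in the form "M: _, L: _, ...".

M: 2, L: 5, T: 1

Collect each base-dimension exponent across the product:
  M: (0) + 2·(1) − (0) = 2
  L: (1) + 2·(2) − (0) = 5
  T: (0) + 2·(0) − (-1) = 1
So the dimensions are [M² L⁵ T].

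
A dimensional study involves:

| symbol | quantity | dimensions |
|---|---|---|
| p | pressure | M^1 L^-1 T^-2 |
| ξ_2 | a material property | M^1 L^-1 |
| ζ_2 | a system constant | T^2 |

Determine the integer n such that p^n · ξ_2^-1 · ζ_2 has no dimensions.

1

Balance the M exponent: (1)·n from p, plus −(1) + (0) = -1 from the rest, must sum to zero.
n − 1 = 0, so n = 1.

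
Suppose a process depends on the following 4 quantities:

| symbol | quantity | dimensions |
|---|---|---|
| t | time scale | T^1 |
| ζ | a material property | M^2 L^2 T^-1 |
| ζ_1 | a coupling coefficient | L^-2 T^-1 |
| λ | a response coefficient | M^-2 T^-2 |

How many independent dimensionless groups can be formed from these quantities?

There are 4 variables and 3 base dimensions (M, L, T).
The dimension matrix has rank 3.
Independent dimensionless groups: 4 − 3 = 1.

1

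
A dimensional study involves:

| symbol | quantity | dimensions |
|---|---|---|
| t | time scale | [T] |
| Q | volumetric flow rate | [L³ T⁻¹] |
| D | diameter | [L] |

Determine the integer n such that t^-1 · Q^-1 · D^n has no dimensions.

3

Balance the L exponent: (1)·n from D, plus −(0) − (3) = -3 from the rest, must sum to zero.
n − 3 = 0, so n = 3.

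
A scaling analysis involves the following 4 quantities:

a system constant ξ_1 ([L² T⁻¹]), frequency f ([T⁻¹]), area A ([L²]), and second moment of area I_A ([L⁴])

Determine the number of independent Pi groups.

There are 4 variables and 2 base dimensions (L, T).
The dimension matrix has rank 2.
Independent dimensionless groups: 4 − 2 = 2.

2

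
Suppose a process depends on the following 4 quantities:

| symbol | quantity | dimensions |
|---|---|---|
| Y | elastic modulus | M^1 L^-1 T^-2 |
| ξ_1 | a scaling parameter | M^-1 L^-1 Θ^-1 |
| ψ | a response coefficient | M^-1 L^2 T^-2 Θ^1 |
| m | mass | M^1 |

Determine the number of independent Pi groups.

There are 4 variables and 4 base dimensions (M, L, T, Θ).
The dimension matrix has rank 4.
Independent dimensionless groups: 4 − 4 = 0.

0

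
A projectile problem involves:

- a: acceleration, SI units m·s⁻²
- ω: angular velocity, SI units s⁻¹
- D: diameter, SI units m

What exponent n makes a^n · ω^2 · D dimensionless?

-1

Balance the L exponent: (1)·n from a, plus 2·(0) + (1) = 1 from the rest, must sum to zero.
n + 1 = 0, so n = -1.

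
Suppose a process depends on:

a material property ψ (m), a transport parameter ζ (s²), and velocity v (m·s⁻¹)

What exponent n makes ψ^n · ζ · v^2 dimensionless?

-2

Balance the L exponent: (1)·n from ψ, plus (0) + 2·(1) = 2 from the rest, must sum to zero.
n + 2 = 0, so n = -2.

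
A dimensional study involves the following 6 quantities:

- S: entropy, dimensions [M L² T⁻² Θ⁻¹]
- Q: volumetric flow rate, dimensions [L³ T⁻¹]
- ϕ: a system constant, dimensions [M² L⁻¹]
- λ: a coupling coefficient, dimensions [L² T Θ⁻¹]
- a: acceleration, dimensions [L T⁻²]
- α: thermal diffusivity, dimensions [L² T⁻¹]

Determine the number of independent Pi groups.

There are 6 variables and 4 base dimensions (M, L, T, Θ).
The dimension matrix has rank 4.
Independent dimensionless groups: 6 − 4 = 2.

2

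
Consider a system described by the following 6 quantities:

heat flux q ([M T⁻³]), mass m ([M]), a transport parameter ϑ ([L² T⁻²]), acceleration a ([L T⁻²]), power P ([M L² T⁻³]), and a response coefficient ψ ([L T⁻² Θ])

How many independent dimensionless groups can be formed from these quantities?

There are 6 variables and 4 base dimensions (M, L, T, Θ).
The dimension matrix has rank 4.
Independent dimensionless groups: 6 − 4 = 2.

2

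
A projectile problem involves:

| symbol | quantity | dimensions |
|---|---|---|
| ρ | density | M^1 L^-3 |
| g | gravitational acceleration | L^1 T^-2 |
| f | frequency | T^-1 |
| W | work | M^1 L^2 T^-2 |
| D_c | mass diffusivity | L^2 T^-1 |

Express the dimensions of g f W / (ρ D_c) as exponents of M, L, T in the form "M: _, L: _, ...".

Collect each base-dimension exponent across the product:
  M: −(1) + (0) + (0) + (1) − (0) = 0
  L: −(-3) + (1) + (0) + (2) − (2) = 4
  T: −(0) + (-2) + (-1) + (-2) − (-1) = -4
So the dimensions are [L⁴ T⁻⁴].

M: 0, L: 4, T: -4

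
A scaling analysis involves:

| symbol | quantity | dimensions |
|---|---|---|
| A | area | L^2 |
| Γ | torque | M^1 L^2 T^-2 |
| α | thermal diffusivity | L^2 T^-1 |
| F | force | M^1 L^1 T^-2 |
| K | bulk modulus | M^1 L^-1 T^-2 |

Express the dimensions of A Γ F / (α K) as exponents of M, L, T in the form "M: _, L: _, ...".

M: 1, L: 4, T: -1

Collect each base-dimension exponent across the product:
  M: (0) + (1) − (0) + (1) − (1) = 1
  L: (2) + (2) − (2) + (1) − (-1) = 4
  T: (0) + (-2) − (-1) + (-2) − (-2) = -1
So the dimensions are [M L⁴ T⁻¹].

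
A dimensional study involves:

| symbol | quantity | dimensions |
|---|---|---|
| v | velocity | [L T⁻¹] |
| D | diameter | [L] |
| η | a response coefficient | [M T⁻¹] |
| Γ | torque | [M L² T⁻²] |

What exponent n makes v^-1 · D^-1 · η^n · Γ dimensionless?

Balance the M exponent: (1)·n from η, plus −(0) − (0) + (1) = 1 from the rest, must sum to zero.
n + 1 = 0, so n = -1.

-1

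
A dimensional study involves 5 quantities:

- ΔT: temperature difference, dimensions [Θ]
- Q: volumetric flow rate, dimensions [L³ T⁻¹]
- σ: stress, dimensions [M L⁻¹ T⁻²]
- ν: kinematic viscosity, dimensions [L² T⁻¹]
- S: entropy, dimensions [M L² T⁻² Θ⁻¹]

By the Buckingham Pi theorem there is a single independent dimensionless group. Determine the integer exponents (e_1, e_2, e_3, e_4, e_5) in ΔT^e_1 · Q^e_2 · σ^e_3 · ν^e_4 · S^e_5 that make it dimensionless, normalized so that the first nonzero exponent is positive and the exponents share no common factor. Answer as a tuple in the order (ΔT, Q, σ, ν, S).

(1, -3, -1, 3, 1)

M: e_1·(0) + e_2·(0) + e_3·(1) + e_4·(0) + e_5·(1) = 0
L: e_1·(0) + e_2·(3) + e_3·(-1) + e_4·(2) + e_5·(2) = 0
T: e_1·(0) + e_2·(-1) + e_3·(-2) + e_4·(-1) + e_5·(-2) = 0
Θ: e_1·(1) + e_2·(0) + e_3·(0) + e_4·(0) + e_5·(-1) = 0
Solving this homogeneous linear system for the smallest-integer solution (first nonzero entry positive) gives (1, -3, -1, 3, 1).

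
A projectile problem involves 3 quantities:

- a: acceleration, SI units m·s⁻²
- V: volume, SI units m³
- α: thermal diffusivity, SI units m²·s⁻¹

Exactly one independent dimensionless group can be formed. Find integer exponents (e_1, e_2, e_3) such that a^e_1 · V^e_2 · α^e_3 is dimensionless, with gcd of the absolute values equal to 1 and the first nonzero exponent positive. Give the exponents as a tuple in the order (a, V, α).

(1, 1, -2)

L: e_1·(1) + e_2·(3) + e_3·(2) = 0
T: e_1·(-2) + e_2·(0) + e_3·(-1) = 0
Solving this homogeneous linear system for the smallest-integer solution (first nonzero entry positive) gives (1, 1, -2).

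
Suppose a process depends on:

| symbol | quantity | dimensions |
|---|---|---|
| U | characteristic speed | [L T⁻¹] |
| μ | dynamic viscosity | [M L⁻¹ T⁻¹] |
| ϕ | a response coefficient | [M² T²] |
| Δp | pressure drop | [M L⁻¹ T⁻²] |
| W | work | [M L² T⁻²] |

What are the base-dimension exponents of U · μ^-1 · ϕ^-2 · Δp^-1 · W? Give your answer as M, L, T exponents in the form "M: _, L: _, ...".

M: -5, L: 5, T: -4

Collect each base-dimension exponent across the product:
  M: (0) − (1) − 2·(2) − (1) + (1) = -5
  L: (1) − (-1) − 2·(0) − (-1) + (2) = 5
  T: (-1) − (-1) − 2·(2) − (-2) + (-2) = -4
So the dimensions are [M⁻⁵ L⁵ T⁻⁴].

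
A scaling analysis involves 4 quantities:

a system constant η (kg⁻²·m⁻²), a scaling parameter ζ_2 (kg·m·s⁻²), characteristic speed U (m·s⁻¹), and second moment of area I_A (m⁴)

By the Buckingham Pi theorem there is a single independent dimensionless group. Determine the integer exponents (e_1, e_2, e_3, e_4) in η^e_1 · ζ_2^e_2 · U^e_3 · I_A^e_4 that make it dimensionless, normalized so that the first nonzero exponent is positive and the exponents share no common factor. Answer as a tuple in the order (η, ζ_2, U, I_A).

M: e_1·(-2) + e_2·(1) + e_3·(0) + e_4·(0) = 0
L: e_1·(-2) + e_2·(1) + e_3·(1) + e_4·(4) = 0
T: e_1·(0) + e_2·(-2) + e_3·(-1) + e_4·(0) = 0
Solving this homogeneous linear system for the smallest-integer solution (first nonzero entry positive) gives (1, 2, -4, 1).

(1, 2, -4, 1)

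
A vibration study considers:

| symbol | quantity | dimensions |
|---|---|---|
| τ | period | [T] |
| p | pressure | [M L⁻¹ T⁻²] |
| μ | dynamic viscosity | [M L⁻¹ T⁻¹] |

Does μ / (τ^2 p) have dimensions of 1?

no

Sum the exponent of each base dimension across the product:
  M: −2·[τ]_M − [p]_M + [μ]_M = −2·(0) − (1) + (1) = 0
  L: −2·[τ]_L − [p]_L + [μ]_L = −2·(0) − (-1) + (-1) = 0
  T: −2·[τ]_T − [p]_T + [μ]_T = −2·(1) − (-2) + (-1) = -1
Net dimensions [T⁻¹] ≠ [1] — not dimensionless.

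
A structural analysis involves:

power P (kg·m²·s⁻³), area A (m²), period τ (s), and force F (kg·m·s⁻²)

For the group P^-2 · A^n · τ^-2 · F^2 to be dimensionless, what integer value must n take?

1

Balance the L exponent: (2)·n from A, plus −2·(2) − 2·(0) + 2·(1) = -2 from the rest, must sum to zero.
2n − 2 = 0, so n = 1.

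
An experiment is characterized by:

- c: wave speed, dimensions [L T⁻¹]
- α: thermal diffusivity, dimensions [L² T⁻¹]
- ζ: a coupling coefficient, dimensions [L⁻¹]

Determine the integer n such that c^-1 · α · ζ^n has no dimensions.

1

Balance the L exponent: (-1)·n from ζ, plus −(1) + (2) = 1 from the rest, must sum to zero.
−n + 1 = 0, so n = 1.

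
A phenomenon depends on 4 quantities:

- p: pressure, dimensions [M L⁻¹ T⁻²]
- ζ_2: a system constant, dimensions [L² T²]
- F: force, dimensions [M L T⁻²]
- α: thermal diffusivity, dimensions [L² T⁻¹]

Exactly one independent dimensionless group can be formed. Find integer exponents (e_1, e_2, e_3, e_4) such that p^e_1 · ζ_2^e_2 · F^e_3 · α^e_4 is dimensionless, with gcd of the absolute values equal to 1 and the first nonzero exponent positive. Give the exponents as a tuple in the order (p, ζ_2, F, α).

M: e_1·(1) + e_2·(0) + e_3·(1) + e_4·(0) = 0
L: e_1·(-1) + e_2·(2) + e_3·(1) + e_4·(2) = 0
T: e_1·(-2) + e_2·(2) + e_3·(-2) + e_4·(-1) = 0
Solving this homogeneous linear system for the smallest-integer solution (first nonzero entry positive) gives (3, 1, -3, 2).

(3, 1, -3, 2)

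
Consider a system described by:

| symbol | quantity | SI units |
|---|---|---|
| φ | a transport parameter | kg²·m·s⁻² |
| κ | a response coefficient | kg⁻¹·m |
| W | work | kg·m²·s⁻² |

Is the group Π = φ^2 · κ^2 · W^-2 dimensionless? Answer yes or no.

Sum the exponent of each base dimension across the product:
  M: 2·[φ]_M + 2·[κ]_M − 2·[W]_M = 2·(2) + 2·(-1) − 2·(1) = 0
  L: 2·[φ]_L + 2·[κ]_L − 2·[W]_L = 2·(1) + 2·(1) − 2·(2) = 0
  T: 2·[φ]_T + 2·[κ]_T − 2·[W]_T = 2·(-2) + 2·(0) − 2·(-2) = 0
All base exponents vanish — dimensionless.

yes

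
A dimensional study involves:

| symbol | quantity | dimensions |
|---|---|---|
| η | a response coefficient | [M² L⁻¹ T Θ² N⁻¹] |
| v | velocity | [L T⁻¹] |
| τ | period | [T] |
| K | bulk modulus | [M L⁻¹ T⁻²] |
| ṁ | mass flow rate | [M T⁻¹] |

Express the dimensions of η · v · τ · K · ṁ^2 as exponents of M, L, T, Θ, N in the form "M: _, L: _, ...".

M: 5, L: -1, T: -3, Θ: 2, N: -1

Collect each base-dimension exponent across the product:
  M: (2) + (0) + (0) + (1) + 2·(1) = 5
  L: (-1) + (1) + (0) + (-1) + 2·(0) = -1
  T: (1) + (-1) + (1) + (-2) + 2·(-1) = -3
  Θ: (2) + (0) + (0) + (0) + 2·(0) = 2
  N: (-1) + (0) + (0) + (0) + 2·(0) = -1
So the dimensions are [M⁵ L⁻¹ T⁻³ Θ² N⁻¹].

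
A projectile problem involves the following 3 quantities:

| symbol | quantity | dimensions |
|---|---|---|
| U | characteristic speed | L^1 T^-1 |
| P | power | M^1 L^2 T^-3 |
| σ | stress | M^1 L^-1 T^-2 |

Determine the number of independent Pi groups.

There are 3 variables and 3 base dimensions (M, L, T).
The dimension matrix has rank 3.
Independent dimensionless groups: 3 − 3 = 0.

0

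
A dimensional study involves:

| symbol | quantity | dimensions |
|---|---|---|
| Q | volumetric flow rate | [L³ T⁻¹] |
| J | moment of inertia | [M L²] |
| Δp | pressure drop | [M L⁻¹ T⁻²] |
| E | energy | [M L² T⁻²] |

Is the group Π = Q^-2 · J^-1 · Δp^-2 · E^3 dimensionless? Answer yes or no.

yes

Sum the exponent of each base dimension across the product:
  M: −2·[Q]_M − [J]_M − 2·[Δp]_M + 3·[E]_M = −2·(0) − (1) − 2·(1) + 3·(1) = 0
  L: −2·[Q]_L − [J]_L − 2·[Δp]_L + 3·[E]_L = −2·(3) − (2) − 2·(-1) + 3·(2) = 0
  T: −2·[Q]_T − [J]_T − 2·[Δp]_T + 3·[E]_T = −2·(-1) − (0) − 2·(-2) + 3·(-2) = 0
All base exponents vanish — dimensionless.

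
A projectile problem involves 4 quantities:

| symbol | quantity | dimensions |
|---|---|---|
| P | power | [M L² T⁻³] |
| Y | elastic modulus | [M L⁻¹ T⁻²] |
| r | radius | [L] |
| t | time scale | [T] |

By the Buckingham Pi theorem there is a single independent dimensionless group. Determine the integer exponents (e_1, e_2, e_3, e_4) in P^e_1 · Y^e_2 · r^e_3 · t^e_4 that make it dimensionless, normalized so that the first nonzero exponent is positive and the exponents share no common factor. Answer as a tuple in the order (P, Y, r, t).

(1, -1, -3, 1)

M: e_1·(1) + e_2·(1) + e_3·(0) + e_4·(0) = 0
L: e_1·(2) + e_2·(-1) + e_3·(1) + e_4·(0) = 0
T: e_1·(-3) + e_2·(-2) + e_3·(0) + e_4·(1) = 0
Solving this homogeneous linear system for the smallest-integer solution (first nonzero entry positive) gives (1, -1, -3, 1).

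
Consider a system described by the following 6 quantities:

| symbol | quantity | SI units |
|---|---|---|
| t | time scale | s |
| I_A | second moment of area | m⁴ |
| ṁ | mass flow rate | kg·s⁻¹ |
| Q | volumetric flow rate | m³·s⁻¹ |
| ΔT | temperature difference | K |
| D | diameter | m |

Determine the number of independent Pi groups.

There are 6 variables and 4 base dimensions (M, L, T, Θ).
The dimension matrix has rank 4.
Independent dimensionless groups: 6 − 4 = 2.

2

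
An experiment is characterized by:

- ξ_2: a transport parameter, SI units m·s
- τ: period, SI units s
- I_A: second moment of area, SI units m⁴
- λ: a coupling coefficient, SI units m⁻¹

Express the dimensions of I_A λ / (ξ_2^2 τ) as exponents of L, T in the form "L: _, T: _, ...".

L: 1, T: -3

Collect each base-dimension exponent across the product:
  L: −2·(1) − (0) + (4) + (-1) = 1
  T: −2·(1) − (1) + (0) + (0) = -3
So the dimensions are [L T⁻³].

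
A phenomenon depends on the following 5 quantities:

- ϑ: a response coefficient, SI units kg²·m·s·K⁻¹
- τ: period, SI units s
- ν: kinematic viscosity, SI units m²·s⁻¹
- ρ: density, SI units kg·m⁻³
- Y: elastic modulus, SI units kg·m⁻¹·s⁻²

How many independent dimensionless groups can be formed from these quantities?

There are 5 variables and 4 base dimensions (M, L, T, Θ).
The dimension matrix has rank 4.
Independent dimensionless groups: 5 − 4 = 1.

1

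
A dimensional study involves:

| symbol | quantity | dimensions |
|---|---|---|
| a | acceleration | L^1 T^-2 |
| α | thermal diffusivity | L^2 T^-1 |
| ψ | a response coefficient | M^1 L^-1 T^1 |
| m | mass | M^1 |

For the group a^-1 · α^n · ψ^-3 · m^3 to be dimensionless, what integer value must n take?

-1

Balance the L exponent: (2)·n from α, plus −(1) − 3·(-1) + 3·(0) = 2 from the rest, must sum to zero.
2n + 2 = 0, so n = -1.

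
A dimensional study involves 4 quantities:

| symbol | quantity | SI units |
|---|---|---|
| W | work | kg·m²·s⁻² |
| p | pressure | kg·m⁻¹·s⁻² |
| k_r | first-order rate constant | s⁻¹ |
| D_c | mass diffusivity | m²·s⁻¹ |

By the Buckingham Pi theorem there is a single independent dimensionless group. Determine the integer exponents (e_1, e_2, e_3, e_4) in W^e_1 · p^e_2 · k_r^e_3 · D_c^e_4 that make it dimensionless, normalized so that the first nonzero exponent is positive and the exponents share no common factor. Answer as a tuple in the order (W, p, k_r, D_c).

(2, -2, 3, -3)

M: e_1·(1) + e_2·(1) + e_3·(0) + e_4·(0) = 0
L: e_1·(2) + e_2·(-1) + e_3·(0) + e_4·(2) = 0
T: e_1·(-2) + e_2·(-2) + e_3·(-1) + e_4·(-1) = 0
Solving this homogeneous linear system for the smallest-integer solution (first nonzero entry positive) gives (2, -2, 3, -3).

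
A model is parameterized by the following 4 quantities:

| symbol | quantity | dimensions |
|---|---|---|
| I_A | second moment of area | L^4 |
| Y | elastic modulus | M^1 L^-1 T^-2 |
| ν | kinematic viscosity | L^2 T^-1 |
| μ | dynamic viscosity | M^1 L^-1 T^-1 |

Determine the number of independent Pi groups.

1

There are 4 variables and 3 base dimensions (M, L, T).
The dimension matrix has rank 3.
Independent dimensionless groups: 4 − 3 = 1.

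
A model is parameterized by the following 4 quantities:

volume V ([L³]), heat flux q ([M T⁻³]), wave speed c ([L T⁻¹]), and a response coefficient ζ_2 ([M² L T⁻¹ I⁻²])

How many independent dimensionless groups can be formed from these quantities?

0

There are 4 variables and 4 base dimensions (M, L, T, I).
The dimension matrix has rank 4.
Independent dimensionless groups: 4 − 4 = 0.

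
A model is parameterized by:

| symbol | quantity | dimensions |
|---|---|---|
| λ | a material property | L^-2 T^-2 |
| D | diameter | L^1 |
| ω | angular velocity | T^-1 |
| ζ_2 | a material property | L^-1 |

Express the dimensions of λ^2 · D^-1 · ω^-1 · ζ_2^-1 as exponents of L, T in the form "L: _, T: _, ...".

L: -4, T: -3

Collect each base-dimension exponent across the product:
  L: 2·(-2) − (1) − (0) − (-1) = -4
  T: 2·(-2) − (0) − (-1) − (0) = -3
So the dimensions are [L⁻⁴ T⁻³].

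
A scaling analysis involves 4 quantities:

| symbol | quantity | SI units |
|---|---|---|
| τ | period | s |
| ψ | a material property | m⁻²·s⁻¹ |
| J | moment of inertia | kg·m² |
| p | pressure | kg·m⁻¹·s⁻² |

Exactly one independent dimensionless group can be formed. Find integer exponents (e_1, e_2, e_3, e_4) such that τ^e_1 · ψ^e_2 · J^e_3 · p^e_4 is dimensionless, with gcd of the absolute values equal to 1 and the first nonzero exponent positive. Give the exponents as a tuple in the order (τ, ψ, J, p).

(1, -3, -2, 2)

M: e_1·(0) + e_2·(0) + e_3·(1) + e_4·(1) = 0
L: e_1·(0) + e_2·(-2) + e_3·(2) + e_4·(-1) = 0
T: e_1·(1) + e_2·(-1) + e_3·(0) + e_4·(-2) = 0
Solving this homogeneous linear system for the smallest-integer solution (first nonzero entry positive) gives (1, -3, -2, 2).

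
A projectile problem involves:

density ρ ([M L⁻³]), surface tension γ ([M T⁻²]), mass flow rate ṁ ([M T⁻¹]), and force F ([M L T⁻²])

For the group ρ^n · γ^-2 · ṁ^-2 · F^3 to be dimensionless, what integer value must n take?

Balance the M exponent: (1)·n from ρ, plus −2·(1) − 2·(1) + 3·(1) = -1 from the rest, must sum to zero.
n − 1 = 0, so n = 1.

1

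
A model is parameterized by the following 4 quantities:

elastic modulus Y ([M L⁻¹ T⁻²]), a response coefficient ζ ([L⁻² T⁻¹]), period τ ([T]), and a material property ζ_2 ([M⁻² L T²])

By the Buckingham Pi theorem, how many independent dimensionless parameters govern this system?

1

There are 4 variables and 3 base dimensions (M, L, T).
The dimension matrix has rank 3.
Independent dimensionless groups: 4 − 3 = 1.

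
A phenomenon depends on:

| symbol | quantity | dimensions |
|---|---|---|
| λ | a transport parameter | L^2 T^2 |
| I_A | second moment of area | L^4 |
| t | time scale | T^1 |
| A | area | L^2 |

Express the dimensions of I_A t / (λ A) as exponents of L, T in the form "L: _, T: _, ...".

Collect each base-dimension exponent across the product:
  L: −(2) + (4) + (0) − (2) = 0
  T: −(2) + (0) + (1) − (0) = -1
So the dimensions are [T⁻¹].

L: 0, T: -1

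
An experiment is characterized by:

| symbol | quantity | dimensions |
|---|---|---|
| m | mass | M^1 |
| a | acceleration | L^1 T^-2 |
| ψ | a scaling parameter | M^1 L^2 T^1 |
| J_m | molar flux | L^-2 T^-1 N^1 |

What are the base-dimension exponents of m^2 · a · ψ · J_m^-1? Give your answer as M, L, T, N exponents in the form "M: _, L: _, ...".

M: 3, L: 5, T: 0, N: -1

Collect each base-dimension exponent across the product:
  M: 2·(1) + (0) + (1) − (0) = 3
  L: 2·(0) + (1) + (2) − (-2) = 5
  T: 2·(0) + (-2) + (1) − (-1) = 0
  N: 2·(0) + (0) + (0) − (1) = -1
So the dimensions are [M³ L⁵ N⁻¹].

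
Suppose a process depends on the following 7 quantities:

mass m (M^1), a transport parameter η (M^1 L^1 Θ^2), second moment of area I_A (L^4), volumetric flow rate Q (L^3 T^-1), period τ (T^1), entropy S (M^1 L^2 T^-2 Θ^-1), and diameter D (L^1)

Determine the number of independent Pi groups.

3

There are 7 variables and 4 base dimensions (M, L, T, Θ).
The dimension matrix has rank 4.
Independent dimensionless groups: 7 − 4 = 3.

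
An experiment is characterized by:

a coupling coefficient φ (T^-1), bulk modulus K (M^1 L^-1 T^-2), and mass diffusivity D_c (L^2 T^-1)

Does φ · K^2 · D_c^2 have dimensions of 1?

Sum the exponent of each base dimension across the product:
  M: [φ]_M + 2·[K]_M + 2·[D_c]_M = (0) + 2·(1) + 2·(0) = 2
  L: [φ]_L + 2·[K]_L + 2·[D_c]_L = (0) + 2·(-1) + 2·(2) = 2
  T: [φ]_T + 2·[K]_T + 2·[D_c]_T = (-1) + 2·(-2) + 2·(-1) = -7
Net dimensions [M² L² T⁻⁷] ≠ [1] — not dimensionless.

no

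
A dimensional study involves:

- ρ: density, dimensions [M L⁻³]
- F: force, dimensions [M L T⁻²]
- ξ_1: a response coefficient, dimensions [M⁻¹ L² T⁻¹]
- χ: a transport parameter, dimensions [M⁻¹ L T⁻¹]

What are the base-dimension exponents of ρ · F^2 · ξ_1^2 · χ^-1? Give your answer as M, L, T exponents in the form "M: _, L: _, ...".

M: 2, L: 2, T: -5

Collect each base-dimension exponent across the product:
  M: (1) + 2·(1) + 2·(-1) − (-1) = 2
  L: (-3) + 2·(1) + 2·(2) − (1) = 2
  T: (0) + 2·(-2) + 2·(-1) − (-1) = -5
So the dimensions are [M² L² T⁻⁵].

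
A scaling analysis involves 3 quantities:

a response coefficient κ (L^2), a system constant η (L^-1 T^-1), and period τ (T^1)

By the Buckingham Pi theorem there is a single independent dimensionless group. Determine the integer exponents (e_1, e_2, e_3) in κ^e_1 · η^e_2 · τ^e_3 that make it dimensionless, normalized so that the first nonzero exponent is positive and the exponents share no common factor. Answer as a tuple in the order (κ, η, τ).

L: e_1·(2) + e_2·(-1) + e_3·(0) = 0
T: e_1·(0) + e_2·(-1) + e_3·(1) = 0
Solving this homogeneous linear system for the smallest-integer solution (first nonzero entry positive) gives (1, 2, 2).

(1, 2, 2)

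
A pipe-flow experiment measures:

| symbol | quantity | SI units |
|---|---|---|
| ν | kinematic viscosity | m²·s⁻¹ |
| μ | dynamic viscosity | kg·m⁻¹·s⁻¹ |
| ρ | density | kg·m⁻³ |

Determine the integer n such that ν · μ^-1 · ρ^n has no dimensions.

1

Balance the M exponent: (1)·n from ρ, plus (0) − (1) = -1 from the rest, must sum to zero.
n − 1 = 0, so n = 1.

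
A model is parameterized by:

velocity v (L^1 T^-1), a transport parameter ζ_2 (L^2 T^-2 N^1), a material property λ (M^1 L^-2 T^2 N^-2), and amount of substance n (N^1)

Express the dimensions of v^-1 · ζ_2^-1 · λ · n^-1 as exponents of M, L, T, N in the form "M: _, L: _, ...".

M: 1, L: -5, T: 5, N: -4

Collect each base-dimension exponent across the product:
  M: −(0) − (0) + (1) − (0) = 1
  L: −(1) − (2) + (-2) − (0) = -5
  T: −(-1) − (-2) + (2) − (0) = 5
  N: −(0) − (1) + (-2) − (1) = -4
So the dimensions are [M L⁻⁵ T⁵ N⁻⁴].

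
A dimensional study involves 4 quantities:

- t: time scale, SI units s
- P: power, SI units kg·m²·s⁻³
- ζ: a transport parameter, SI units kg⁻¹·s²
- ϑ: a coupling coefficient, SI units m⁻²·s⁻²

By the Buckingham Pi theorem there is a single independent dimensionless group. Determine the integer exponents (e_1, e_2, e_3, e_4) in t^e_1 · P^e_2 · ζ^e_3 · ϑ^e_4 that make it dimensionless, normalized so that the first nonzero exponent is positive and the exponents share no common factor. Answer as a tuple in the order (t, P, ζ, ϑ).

M: e_1·(0) + e_2·(1) + e_3·(-1) + e_4·(0) = 0
L: e_1·(0) + e_2·(2) + e_3·(0) + e_4·(-2) = 0
T: e_1·(1) + e_2·(-3) + e_3·(2) + e_4·(-2) = 0
Solving this homogeneous linear system for the smallest-integer solution (first nonzero entry positive) gives (3, 1, 1, 1).

(3, 1, 1, 1)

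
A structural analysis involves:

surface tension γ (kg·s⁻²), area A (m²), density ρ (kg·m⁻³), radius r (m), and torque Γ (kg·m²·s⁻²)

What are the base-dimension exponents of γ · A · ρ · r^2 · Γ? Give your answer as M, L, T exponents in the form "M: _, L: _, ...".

M: 3, L: 3, T: -4

Collect each base-dimension exponent across the product:
  M: (1) + (0) + (1) + 2·(0) + (1) = 3
  L: (0) + (2) + (-3) + 2·(1) + (2) = 3
  T: (-2) + (0) + (0) + 2·(0) + (-2) = -4
So the dimensions are [M³ L³ T⁻⁴].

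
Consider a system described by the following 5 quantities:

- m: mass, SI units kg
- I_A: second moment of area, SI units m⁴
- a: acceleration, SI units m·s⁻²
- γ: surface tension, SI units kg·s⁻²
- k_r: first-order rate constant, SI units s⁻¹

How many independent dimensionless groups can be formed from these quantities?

2

There are 5 variables and 3 base dimensions (M, L, T).
The dimension matrix has rank 3.
Independent dimensionless groups: 5 − 3 = 2.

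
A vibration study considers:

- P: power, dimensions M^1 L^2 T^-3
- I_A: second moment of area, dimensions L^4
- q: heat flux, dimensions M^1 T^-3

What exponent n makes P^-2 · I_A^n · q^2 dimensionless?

1

Balance the L exponent: (4)·n from I_A, plus −2·(2) + 2·(0) = -4 from the rest, must sum to zero.
4n − 4 = 0, so n = 1.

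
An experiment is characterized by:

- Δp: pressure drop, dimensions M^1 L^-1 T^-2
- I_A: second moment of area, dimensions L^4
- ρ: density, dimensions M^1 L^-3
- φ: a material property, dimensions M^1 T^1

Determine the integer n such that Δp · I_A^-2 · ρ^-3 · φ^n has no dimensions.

2

Balance the M exponent: (1)·n from φ, plus (1) − 2·(0) − 3·(1) = -2 from the rest, must sum to zero.
n − 2 = 0, so n = 2.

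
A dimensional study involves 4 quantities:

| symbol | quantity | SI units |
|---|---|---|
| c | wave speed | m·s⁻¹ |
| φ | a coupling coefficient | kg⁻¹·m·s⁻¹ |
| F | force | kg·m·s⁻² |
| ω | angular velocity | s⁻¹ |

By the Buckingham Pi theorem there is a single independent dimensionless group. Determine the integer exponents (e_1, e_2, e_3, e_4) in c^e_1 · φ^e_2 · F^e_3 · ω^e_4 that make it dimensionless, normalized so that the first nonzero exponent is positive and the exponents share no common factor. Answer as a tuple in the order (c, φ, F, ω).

M: e_1·(0) + e_2·(-1) + e_3·(1) + e_4·(0) = 0
L: e_1·(1) + e_2·(1) + e_3·(1) + e_4·(0) = 0
T: e_1·(-1) + e_2·(-1) + e_3·(-2) + e_4·(-1) = 0
Solving this homogeneous linear system for the smallest-integer solution (first nonzero entry positive) gives (2, -1, -1, 1).

(2, -1, -1, 1)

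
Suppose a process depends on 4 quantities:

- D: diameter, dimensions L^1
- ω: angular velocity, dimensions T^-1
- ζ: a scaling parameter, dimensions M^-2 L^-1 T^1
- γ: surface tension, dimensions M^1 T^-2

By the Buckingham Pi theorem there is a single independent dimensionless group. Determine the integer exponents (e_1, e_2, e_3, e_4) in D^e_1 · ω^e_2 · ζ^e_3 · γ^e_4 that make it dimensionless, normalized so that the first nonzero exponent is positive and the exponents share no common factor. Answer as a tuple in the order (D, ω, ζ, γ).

(1, -3, 1, 2)

M: e_1·(0) + e_2·(0) + e_3·(-2) + e_4·(1) = 0
L: e_1·(1) + e_2·(0) + e_3·(-1) + e_4·(0) = 0
T: e_1·(0) + e_2·(-1) + e_3·(1) + e_4·(-2) = 0
Solving this homogeneous linear system for the smallest-integer solution (first nonzero entry positive) gives (1, -3, 1, 2).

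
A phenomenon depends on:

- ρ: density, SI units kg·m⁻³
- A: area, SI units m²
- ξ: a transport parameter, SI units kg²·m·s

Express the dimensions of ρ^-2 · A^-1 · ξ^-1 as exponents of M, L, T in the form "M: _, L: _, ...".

Collect each base-dimension exponent across the product:
  M: −2·(1) − (0) − (2) = -4
  L: −2·(-3) − (2) − (1) = 3
  T: −2·(0) − (0) − (1) = -1
So the dimensions are [M⁻⁴ L³ T⁻¹].

M: -4, L: 3, T: -1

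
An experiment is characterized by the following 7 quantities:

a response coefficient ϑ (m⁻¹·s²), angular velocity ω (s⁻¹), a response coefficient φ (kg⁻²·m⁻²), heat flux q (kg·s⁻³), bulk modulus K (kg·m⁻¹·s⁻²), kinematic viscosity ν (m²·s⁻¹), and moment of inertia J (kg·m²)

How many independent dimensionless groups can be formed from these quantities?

There are 7 variables and 3 base dimensions (M, L, T).
The dimension matrix has rank 3.
Independent dimensionless groups: 7 − 3 = 4.

4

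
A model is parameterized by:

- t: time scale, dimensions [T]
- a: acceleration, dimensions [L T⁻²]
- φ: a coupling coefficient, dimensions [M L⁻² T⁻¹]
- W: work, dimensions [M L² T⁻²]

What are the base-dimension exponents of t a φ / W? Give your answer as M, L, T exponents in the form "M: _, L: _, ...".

Collect each base-dimension exponent across the product:
  M: (0) + (0) + (1) − (1) = 0
  L: (0) + (1) + (-2) − (2) = -3
  T: (1) + (-2) + (-1) − (-2) = 0
So the dimensions are [L⁻³].

M: 0, L: -3, T: 0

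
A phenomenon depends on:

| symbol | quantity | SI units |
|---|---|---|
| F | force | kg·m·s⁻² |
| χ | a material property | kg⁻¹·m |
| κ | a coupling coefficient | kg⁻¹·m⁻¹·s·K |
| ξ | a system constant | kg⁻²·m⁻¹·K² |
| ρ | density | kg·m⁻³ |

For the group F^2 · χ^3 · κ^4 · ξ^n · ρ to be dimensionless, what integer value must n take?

Balance the M exponent: (-2)·n from ξ, plus 2·(1) + 3·(-1) + 4·(-1) + (1) = -4 from the rest, must sum to zero.
-2n − 4 = 0, so n = -2.

-2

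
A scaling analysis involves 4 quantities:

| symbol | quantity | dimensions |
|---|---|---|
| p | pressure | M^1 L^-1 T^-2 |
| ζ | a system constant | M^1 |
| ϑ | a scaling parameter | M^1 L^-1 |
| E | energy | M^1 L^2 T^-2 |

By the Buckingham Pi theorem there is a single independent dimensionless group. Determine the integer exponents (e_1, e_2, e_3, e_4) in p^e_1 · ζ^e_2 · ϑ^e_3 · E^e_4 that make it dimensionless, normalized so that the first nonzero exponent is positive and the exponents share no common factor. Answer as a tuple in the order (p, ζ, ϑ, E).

M: e_1·(1) + e_2·(1) + e_3·(1) + e_4·(1) = 0
L: e_1·(-1) + e_2·(0) + e_3·(-1) + e_4·(2) = 0
T: e_1·(-2) + e_2·(0) + e_3·(0) + e_4·(-2) = 0
Solving this homogeneous linear system for the smallest-integer solution (first nonzero entry positive) gives (1, 3, -3, -1).

(1, 3, -3, -1)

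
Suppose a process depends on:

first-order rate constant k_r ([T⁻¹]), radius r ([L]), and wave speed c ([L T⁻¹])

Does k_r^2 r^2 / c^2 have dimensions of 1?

Sum the exponent of each base dimension across the product:
  M: 2·[k_r]_M + 2·[r]_M − 2·[c]_M = 2·(0) + 2·(0) − 2·(0) = 0
  L: 2·[k_r]_L + 2·[r]_L − 2·[c]_L = 2·(0) + 2·(1) − 2·(1) = 0
  T: 2·[k_r]_T + 2·[r]_T − 2·[c]_T = 2·(-1) + 2·(0) − 2·(-1) = 0
  Θ: 2·[k_r]_Θ + 2·[r]_Θ − 2·[c]_Θ = 2·(0) + 2·(0) − 2·(0) = 0
All base exponents vanish — dimensionless.

yes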